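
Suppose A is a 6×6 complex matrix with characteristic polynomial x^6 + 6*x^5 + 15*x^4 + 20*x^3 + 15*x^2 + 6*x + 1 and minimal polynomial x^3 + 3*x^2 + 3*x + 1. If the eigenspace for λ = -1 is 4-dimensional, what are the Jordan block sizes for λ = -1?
Block sizes for λ = -1: [3, 1, 1, 1]

Step 1 — from the characteristic polynomial, algebraic multiplicity of λ = -1 is 6. From dim ker(A − (-1)·I) = 4, there are exactly 4 Jordan blocks for λ = -1.
Step 2 — from the minimal polynomial, the factor (x + 1)^3 tells us the largest block for λ = -1 has size 3.
Step 3 — with total size 6, 4 blocks, and largest block 3, the block sizes (in nonincreasing order) are [3, 1, 1, 1].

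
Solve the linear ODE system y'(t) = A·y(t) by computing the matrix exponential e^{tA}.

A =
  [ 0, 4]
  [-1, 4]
e^{tA} =
  [-2*t*exp(2*t) + exp(2*t), 4*t*exp(2*t)]
  [-t*exp(2*t), 2*t*exp(2*t) + exp(2*t)]

Strategy: write A = P · J · P⁻¹ where J is a Jordan canonical form, so e^{tA} = P · e^{tJ} · P⁻¹, and e^{tJ} can be computed block-by-block.

A has Jordan form
J =
  [2, 1]
  [0, 2]
(up to reordering of blocks).

Per-block formulas:
  For a 2×2 Jordan block J_2(2): exp(t · J_2(2)) = e^(2t)·(I + t·N), where N is the 2×2 nilpotent shift.

After assembling e^{tJ} and conjugating by P, we get:

e^{tA} =
  [-2*t*exp(2*t) + exp(2*t), 4*t*exp(2*t)]
  [-t*exp(2*t), 2*t*exp(2*t) + exp(2*t)]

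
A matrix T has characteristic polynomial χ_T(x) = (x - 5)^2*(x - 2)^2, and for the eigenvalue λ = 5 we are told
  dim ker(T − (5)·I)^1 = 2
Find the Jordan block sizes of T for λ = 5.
Block sizes for λ = 5: [1, 1]

From the dimensions of kernels of powers, the number of Jordan blocks of size at least j is d_j − d_{j−1} where d_j = dim ker(N^j) (with d_0 = 0). Computing the differences gives [2].
The number of blocks of size exactly k is (#blocks of size ≥ k) − (#blocks of size ≥ k + 1), so the partition is: 2 block(s) of size 1.
In nonincreasing order the block sizes are [1, 1].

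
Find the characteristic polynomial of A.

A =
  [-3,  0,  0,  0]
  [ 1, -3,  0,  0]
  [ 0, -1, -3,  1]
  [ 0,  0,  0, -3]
x^4 + 12*x^3 + 54*x^2 + 108*x + 81

Expanding det(x·I − A) (e.g. by cofactor expansion or by noting that A is similar to its Jordan form J, which has the same characteristic polynomial as A) gives
  χ_A(x) = x^4 + 12*x^3 + 54*x^2 + 108*x + 81
which factors as (x + 3)^4. The eigenvalues (with algebraic multiplicities) are λ = -3 with multiplicity 4.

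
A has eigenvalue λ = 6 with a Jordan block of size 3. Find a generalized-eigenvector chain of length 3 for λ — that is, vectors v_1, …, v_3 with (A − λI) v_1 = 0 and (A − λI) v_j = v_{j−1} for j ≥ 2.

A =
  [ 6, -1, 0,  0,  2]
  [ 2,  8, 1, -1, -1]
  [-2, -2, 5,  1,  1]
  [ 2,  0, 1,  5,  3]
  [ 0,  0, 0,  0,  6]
A Jordan chain for λ = 6 of length 3:
v_1 = (-2, 0, 0, -4, 0)ᵀ
v_2 = (0, 2, -2, 2, 0)ᵀ
v_3 = (1, 0, 0, 0, 0)ᵀ

Let N = A − (6)·I. We want v_3 with N^3 v_3 = 0 but N^2 v_3 ≠ 0; then v_{j-1} := N · v_j for j = 3, …, 2.

Pick v_3 = (1, 0, 0, 0, 0)ᵀ.
Then v_2 = N · v_3 = (0, 2, -2, 2, 0)ᵀ.
Then v_1 = N · v_2 = (-2, 0, 0, -4, 0)ᵀ.

Sanity check: (A − (6)·I) v_1 = (0, 0, 0, 0, 0)ᵀ = 0. ✓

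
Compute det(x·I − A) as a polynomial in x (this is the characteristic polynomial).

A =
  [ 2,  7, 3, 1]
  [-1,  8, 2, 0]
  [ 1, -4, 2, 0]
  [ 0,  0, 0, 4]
x^4 - 16*x^3 + 96*x^2 - 256*x + 256

Expanding det(x·I − A) (e.g. by cofactor expansion or by noting that A is similar to its Jordan form J, which has the same characteristic polynomial as A) gives
  χ_A(x) = x^4 - 16*x^3 + 96*x^2 - 256*x + 256
which factors as (x - 4)^4. The eigenvalues (with algebraic multiplicities) are λ = 4 with multiplicity 4.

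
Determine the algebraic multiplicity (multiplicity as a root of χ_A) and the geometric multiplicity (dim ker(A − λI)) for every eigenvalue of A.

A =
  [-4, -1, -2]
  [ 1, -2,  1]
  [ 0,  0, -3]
λ = -3: alg = 3, geom = 1

Step 1 — factor the characteristic polynomial to read off the algebraic multiplicities:
  χ_A(x) = (x + 3)^3

Step 2 — compute geometric multiplicities via the rank-nullity identity g(λ) = n − rank(A − λI):
  rank(A − (-3)·I) = 2, so dim ker(A − (-3)·I) = n − 2 = 1

Summary:
  λ = -3: algebraic multiplicity = 3, geometric multiplicity = 1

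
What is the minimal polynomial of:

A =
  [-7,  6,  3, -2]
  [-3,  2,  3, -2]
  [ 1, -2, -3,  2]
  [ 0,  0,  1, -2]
x^4 + 10*x^3 + 36*x^2 + 56*x + 32

The characteristic polynomial is χ_A(x) = (x + 2)^3*(x + 4), so the eigenvalues are known. The minimal polynomial is
  m_A(x) = Π_λ (x − λ)^{k_λ}
where k_λ is the size of the *largest* Jordan block for λ (equivalently, the smallest k with (A − λI)^k v = 0 for every generalised eigenvector v of λ).

  λ = -4: largest Jordan block has size 1, contributing (x + 4)
  λ = -2: largest Jordan block has size 3, contributing (x + 2)^3

So m_A(x) = (x + 2)^3*(x + 4) = x^4 + 10*x^3 + 36*x^2 + 56*x + 32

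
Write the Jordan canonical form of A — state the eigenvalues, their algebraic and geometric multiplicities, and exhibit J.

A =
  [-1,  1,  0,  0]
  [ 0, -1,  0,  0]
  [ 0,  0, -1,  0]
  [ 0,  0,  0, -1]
J_2(-1) ⊕ J_1(-1) ⊕ J_1(-1)

The characteristic polynomial is
  det(x·I − A) = x^4 + 4*x^3 + 6*x^2 + 4*x + 1 = (x + 1)^4

Eigenvalues and multiplicities (the geometric multiplicity of λ is n − rank(A − λI), which equals the number of Jordan blocks for λ):
  λ = -1: algebraic multiplicity = 4, geometric multiplicity = 3

Determining the block sizes for each eigenvalue:
  λ = -1: 3 blocks summing to 4 forces exactly one block of size 2 and the rest size 1 → block sizes [2, 1, 1]

Assembling the blocks gives a Jordan form
J =
  [-1,  1,  0,  0]
  [ 0, -1,  0,  0]
  [ 0,  0, -1,  0]
  [ 0,  0,  0, -1]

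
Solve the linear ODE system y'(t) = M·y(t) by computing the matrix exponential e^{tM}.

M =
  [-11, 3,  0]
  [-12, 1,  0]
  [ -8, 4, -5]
e^{tM} =
  [-6*t*exp(-5*t) + exp(-5*t), 3*t*exp(-5*t), 0]
  [-12*t*exp(-5*t), 6*t*exp(-5*t) + exp(-5*t), 0]
  [-8*t*exp(-5*t), 4*t*exp(-5*t), exp(-5*t)]

Strategy: write M = P · J · P⁻¹ where J is a Jordan canonical form, so e^{tM} = P · e^{tJ} · P⁻¹, and e^{tJ} can be computed block-by-block.

M has Jordan form
J =
  [-5,  1,  0]
  [ 0, -5,  0]
  [ 0,  0, -5]
(up to reordering of blocks).

Per-block formulas:
  For a 1×1 block at λ = -5: exp(t · [-5]) = [e^(-5t)].
  For a 2×2 Jordan block J_2(-5): exp(t · J_2(-5)) = e^(-5t)·(I + t·N), where N is the 2×2 nilpotent shift.

After assembling e^{tJ} and conjugating by P, we get:

e^{tM} =
  [-6*t*exp(-5*t) + exp(-5*t), 3*t*exp(-5*t), 0]
  [-12*t*exp(-5*t), 6*t*exp(-5*t) + exp(-5*t), 0]
  [-8*t*exp(-5*t), 4*t*exp(-5*t), exp(-5*t)]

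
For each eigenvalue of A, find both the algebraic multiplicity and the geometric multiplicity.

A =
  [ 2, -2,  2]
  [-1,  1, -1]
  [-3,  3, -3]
λ = 0: alg = 3, geom = 2

Step 1 — factor the characteristic polynomial to read off the algebraic multiplicities:
  χ_A(x) = x^3

Step 2 — compute geometric multiplicities via the rank-nullity identity g(λ) = n − rank(A − λI):
  rank(A − (0)·I) = 1, so dim ker(A − (0)·I) = n − 1 = 2

Summary:
  λ = 0: algebraic multiplicity = 3, geometric multiplicity = 2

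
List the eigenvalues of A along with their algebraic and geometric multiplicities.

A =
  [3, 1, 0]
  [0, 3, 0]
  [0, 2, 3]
λ = 3: alg = 3, geom = 2

Step 1 — factor the characteristic polynomial to read off the algebraic multiplicities:
  χ_A(x) = (x - 3)^3

Step 2 — compute geometric multiplicities via the rank-nullity identity g(λ) = n − rank(A − λI):
  rank(A − (3)·I) = 1, so dim ker(A − (3)·I) = n − 1 = 2

Summary:
  λ = 3: algebraic multiplicity = 3, geometric multiplicity = 2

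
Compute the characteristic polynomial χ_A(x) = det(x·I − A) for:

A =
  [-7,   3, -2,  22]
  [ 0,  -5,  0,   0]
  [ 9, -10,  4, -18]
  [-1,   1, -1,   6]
x^4 + 2*x^3 - 39*x^2 - 40*x + 400

Expanding det(x·I − A) (e.g. by cofactor expansion or by noting that A is similar to its Jordan form J, which has the same characteristic polynomial as A) gives
  χ_A(x) = x^4 + 2*x^3 - 39*x^2 - 40*x + 400
which factors as (x - 4)^2*(x + 5)^2. The eigenvalues (with algebraic multiplicities) are λ = -5 with multiplicity 2, λ = 4 with multiplicity 2.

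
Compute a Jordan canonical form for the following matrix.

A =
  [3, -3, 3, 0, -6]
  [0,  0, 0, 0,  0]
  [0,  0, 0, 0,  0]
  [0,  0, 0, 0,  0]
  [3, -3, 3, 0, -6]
J_1(-3) ⊕ J_1(0) ⊕ J_1(0) ⊕ J_1(0) ⊕ J_1(0)

The characteristic polynomial is
  det(x·I − A) = x^5 + 3*x^4 = x^4*(x + 3)

Eigenvalues and multiplicities (the geometric multiplicity of λ is n − rank(A − λI), which equals the number of Jordan blocks for λ):
  λ = -3: algebraic multiplicity = 1, geometric multiplicity = 1
  λ = 0: algebraic multiplicity = 4, geometric multiplicity = 4

Determining the block sizes for each eigenvalue:
  λ = -3: one block (gm = 1), so the single block has size am = 1 → block sizes [1]
  λ = 0: gm = am = 4, so every block has size 1 → block sizes [1, 1, 1, 1]

Assembling the blocks gives a Jordan form
J =
  [-3, 0, 0, 0, 0]
  [ 0, 0, 0, 0, 0]
  [ 0, 0, 0, 0, 0]
  [ 0, 0, 0, 0, 0]
  [ 0, 0, 0, 0, 0]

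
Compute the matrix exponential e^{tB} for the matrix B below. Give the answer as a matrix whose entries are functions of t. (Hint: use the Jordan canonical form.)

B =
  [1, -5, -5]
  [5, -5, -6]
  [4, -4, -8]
e^{tB} =
  [-10*t^2*exp(-4*t) + 5*t*exp(-4*t) + exp(-4*t), -5*t*exp(-4*t), 25*t^2*exp(-4*t)/2 - 5*t*exp(-4*t)]
  [-2*t^2*exp(-4*t) + 5*t*exp(-4*t), -t*exp(-4*t) + exp(-4*t), 5*t^2*exp(-4*t)/2 - 6*t*exp(-4*t)]
  [-8*t^2*exp(-4*t) + 4*t*exp(-4*t), -4*t*exp(-4*t), 10*t^2*exp(-4*t) - 4*t*exp(-4*t) + exp(-4*t)]

Strategy: write B = P · J · P⁻¹ where J is a Jordan canonical form, so e^{tB} = P · e^{tJ} · P⁻¹, and e^{tJ} can be computed block-by-block.

B has Jordan form
J =
  [-4,  1,  0]
  [ 0, -4,  1]
  [ 0,  0, -4]
(up to reordering of blocks).

Per-block formulas:
  For a 3×3 Jordan block J_3(-4): exp(t · J_3(-4)) = e^(-4t)·(I + t·N + (t^2/2)·N^2), where N is the 3×3 nilpotent shift.

After assembling e^{tJ} and conjugating by P, we get:

e^{tB} =
  [-10*t^2*exp(-4*t) + 5*t*exp(-4*t) + exp(-4*t), -5*t*exp(-4*t), 25*t^2*exp(-4*t)/2 - 5*t*exp(-4*t)]
  [-2*t^2*exp(-4*t) + 5*t*exp(-4*t), -t*exp(-4*t) + exp(-4*t), 5*t^2*exp(-4*t)/2 - 6*t*exp(-4*t)]
  [-8*t^2*exp(-4*t) + 4*t*exp(-4*t), -4*t*exp(-4*t), 10*t^2*exp(-4*t) - 4*t*exp(-4*t) + exp(-4*t)]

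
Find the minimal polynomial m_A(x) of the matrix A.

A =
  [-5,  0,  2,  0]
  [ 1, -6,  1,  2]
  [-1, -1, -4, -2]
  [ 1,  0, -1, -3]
x^4 + 18*x^3 + 120*x^2 + 350*x + 375

The characteristic polynomial is χ_A(x) = (x + 3)*(x + 5)^3, so the eigenvalues are known. The minimal polynomial is
  m_A(x) = Π_λ (x − λ)^{k_λ}
where k_λ is the size of the *largest* Jordan block for λ (equivalently, the smallest k with (A − λI)^k v = 0 for every generalised eigenvector v of λ).

  λ = -5: largest Jordan block has size 3, contributing (x + 5)^3
  λ = -3: largest Jordan block has size 1, contributing (x + 3)

So m_A(x) = (x + 3)*(x + 5)^3 = x^4 + 18*x^3 + 120*x^2 + 350*x + 375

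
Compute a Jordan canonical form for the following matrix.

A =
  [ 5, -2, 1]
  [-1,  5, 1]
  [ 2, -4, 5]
J_3(5)

The characteristic polynomial is
  det(x·I − A) = x^3 - 15*x^2 + 75*x - 125 = (x - 5)^3

Eigenvalues and multiplicities (the geometric multiplicity of λ is n − rank(A − λI), which equals the number of Jordan blocks for λ):
  λ = 5: algebraic multiplicity = 3, geometric multiplicity = 1

Determining the block sizes for each eigenvalue:
  λ = 5: one block (gm = 1), so the single block has size am = 3 → block sizes [3]

Assembling the blocks gives a Jordan form
J =
  [5, 1, 0]
  [0, 5, 1]
  [0, 0, 5]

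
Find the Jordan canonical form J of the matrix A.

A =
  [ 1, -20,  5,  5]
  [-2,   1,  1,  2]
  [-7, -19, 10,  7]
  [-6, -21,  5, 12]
J_3(6) ⊕ J_1(6)

The characteristic polynomial is
  det(x·I − A) = x^4 - 24*x^3 + 216*x^2 - 864*x + 1296 = (x - 6)^4

Eigenvalues and multiplicities (the geometric multiplicity of λ is n − rank(A − λI), which equals the number of Jordan blocks for λ):
  λ = 6: algebraic multiplicity = 4, geometric multiplicity = 2

Determining the block sizes for each eigenvalue:
  λ = 6: with am = 4 and gm = 2, the partition is not yet determined (e.g. several partitions of 4 into 2 parts exist). Let N = A − (6)·I. Computing rank(N^1) = 2, rank(N^2) = 1, rank(N^3) = 0; the number of blocks of size ≥ j is rank(N^{j−1}) − rank(N^j), giving [2, 1, 1]. So we have 1 block(s) of size 3, 1 block(s) of size 1 → block sizes [3, 1]

Assembling the blocks gives a Jordan form
J =
  [6, 1, 0, 0]
  [0, 6, 1, 0]
  [0, 0, 6, 0]
  [0, 0, 0, 6]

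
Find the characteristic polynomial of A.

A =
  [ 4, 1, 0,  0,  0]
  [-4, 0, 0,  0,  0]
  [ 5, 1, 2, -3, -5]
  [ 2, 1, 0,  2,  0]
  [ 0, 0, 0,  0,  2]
x^5 - 10*x^4 + 40*x^3 - 80*x^2 + 80*x - 32

Expanding det(x·I − A) (e.g. by cofactor expansion or by noting that A is similar to its Jordan form J, which has the same characteristic polynomial as A) gives
  χ_A(x) = x^5 - 10*x^4 + 40*x^3 - 80*x^2 + 80*x - 32
which factors as (x - 2)^5. The eigenvalues (with algebraic multiplicities) are λ = 2 with multiplicity 5.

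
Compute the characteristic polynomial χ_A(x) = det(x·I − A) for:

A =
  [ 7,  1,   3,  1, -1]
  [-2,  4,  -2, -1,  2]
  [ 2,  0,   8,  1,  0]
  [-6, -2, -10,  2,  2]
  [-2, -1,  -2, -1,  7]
x^5 - 28*x^4 + 313*x^3 - 1746*x^2 + 4860*x - 5400

Expanding det(x·I − A) (e.g. by cofactor expansion or by noting that A is similar to its Jordan form J, which has the same characteristic polynomial as A) gives
  χ_A(x) = x^5 - 28*x^4 + 313*x^3 - 1746*x^2 + 4860*x - 5400
which factors as (x - 6)^3*(x - 5)^2. The eigenvalues (with algebraic multiplicities) are λ = 5 with multiplicity 2, λ = 6 with multiplicity 3.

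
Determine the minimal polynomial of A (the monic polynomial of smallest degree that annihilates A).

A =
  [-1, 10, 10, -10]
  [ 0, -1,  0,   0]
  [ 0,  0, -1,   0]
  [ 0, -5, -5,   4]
x^2 - 3*x - 4

The characteristic polynomial is χ_A(x) = (x - 4)*(x + 1)^3, so the eigenvalues are known. The minimal polynomial is
  m_A(x) = Π_λ (x − λ)^{k_λ}
where k_λ is the size of the *largest* Jordan block for λ (equivalently, the smallest k with (A − λI)^k v = 0 for every generalised eigenvector v of λ).

  λ = -1: largest Jordan block has size 1, contributing (x + 1)
  λ = 4: largest Jordan block has size 1, contributing (x − 4)

So m_A(x) = (x - 4)*(x + 1) = x^2 - 3*x - 4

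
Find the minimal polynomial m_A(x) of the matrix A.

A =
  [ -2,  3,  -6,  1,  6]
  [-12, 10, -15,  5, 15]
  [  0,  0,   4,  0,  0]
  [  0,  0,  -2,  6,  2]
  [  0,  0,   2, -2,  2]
x^3 - 12*x^2 + 48*x - 64

The characteristic polynomial is χ_A(x) = (x - 4)^5, so the eigenvalues are known. The minimal polynomial is
  m_A(x) = Π_λ (x − λ)^{k_λ}
where k_λ is the size of the *largest* Jordan block for λ (equivalently, the smallest k with (A − λI)^k v = 0 for every generalised eigenvector v of λ).

  λ = 4: largest Jordan block has size 3, contributing (x − 4)^3

So m_A(x) = (x - 4)^3 = x^3 - 12*x^2 + 48*x - 64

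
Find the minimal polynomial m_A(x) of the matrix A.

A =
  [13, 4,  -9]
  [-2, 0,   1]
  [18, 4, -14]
x^3 + x^2 - 16*x + 20

The characteristic polynomial is χ_A(x) = (x - 2)^2*(x + 5), so the eigenvalues are known. The minimal polynomial is
  m_A(x) = Π_λ (x − λ)^{k_λ}
where k_λ is the size of the *largest* Jordan block for λ (equivalently, the smallest k with (A − λI)^k v = 0 for every generalised eigenvector v of λ).

  λ = -5: largest Jordan block has size 1, contributing (x + 5)
  λ = 2: largest Jordan block has size 2, contributing (x − 2)^2

So m_A(x) = (x - 2)^2*(x + 5) = x^3 + x^2 - 16*x + 20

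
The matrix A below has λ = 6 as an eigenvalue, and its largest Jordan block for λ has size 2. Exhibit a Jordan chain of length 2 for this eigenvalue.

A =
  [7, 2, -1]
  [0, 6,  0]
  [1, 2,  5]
A Jordan chain for λ = 6 of length 2:
v_1 = (1, 0, 1)ᵀ
v_2 = (1, 0, 0)ᵀ

Let N = A − (6)·I. We want v_2 with N^2 v_2 = 0 but N^1 v_2 ≠ 0; then v_{j-1} := N · v_j for j = 2, …, 2.

Pick v_2 = (1, 0, 0)ᵀ.
Then v_1 = N · v_2 = (1, 0, 1)ᵀ.

Sanity check: (A − (6)·I) v_1 = (0, 0, 0)ᵀ = 0. ✓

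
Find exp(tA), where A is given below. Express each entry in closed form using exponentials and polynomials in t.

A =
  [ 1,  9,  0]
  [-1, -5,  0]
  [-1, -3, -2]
e^{tA} =
  [3*t*exp(-2*t) + exp(-2*t), 9*t*exp(-2*t), 0]
  [-t*exp(-2*t), -3*t*exp(-2*t) + exp(-2*t), 0]
  [-t*exp(-2*t), -3*t*exp(-2*t), exp(-2*t)]

Strategy: write A = P · J · P⁻¹ where J is a Jordan canonical form, so e^{tA} = P · e^{tJ} · P⁻¹, and e^{tJ} can be computed block-by-block.

A has Jordan form
J =
  [-2,  1,  0]
  [ 0, -2,  0]
  [ 0,  0, -2]
(up to reordering of blocks).

Per-block formulas:
  For a 2×2 Jordan block J_2(-2): exp(t · J_2(-2)) = e^(-2t)·(I + t·N), where N is the 2×2 nilpotent shift.
  For a 1×1 block at λ = -2: exp(t · [-2]) = [e^(-2t)].

After assembling e^{tJ} and conjugating by P, we get:

e^{tA} =
  [3*t*exp(-2*t) + exp(-2*t), 9*t*exp(-2*t), 0]
  [-t*exp(-2*t), -3*t*exp(-2*t) + exp(-2*t), 0]
  [-t*exp(-2*t), -3*t*exp(-2*t), exp(-2*t)]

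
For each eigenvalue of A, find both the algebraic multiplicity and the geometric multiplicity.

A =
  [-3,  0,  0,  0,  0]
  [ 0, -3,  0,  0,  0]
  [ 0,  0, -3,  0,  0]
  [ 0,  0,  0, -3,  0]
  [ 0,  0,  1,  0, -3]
λ = -3: alg = 5, geom = 4

Step 1 — factor the characteristic polynomial to read off the algebraic multiplicities:
  χ_A(x) = (x + 3)^5

Step 2 — compute geometric multiplicities via the rank-nullity identity g(λ) = n − rank(A − λI):
  rank(A − (-3)·I) = 1, so dim ker(A − (-3)·I) = n − 1 = 4

Summary:
  λ = -3: algebraic multiplicity = 5, geometric multiplicity = 4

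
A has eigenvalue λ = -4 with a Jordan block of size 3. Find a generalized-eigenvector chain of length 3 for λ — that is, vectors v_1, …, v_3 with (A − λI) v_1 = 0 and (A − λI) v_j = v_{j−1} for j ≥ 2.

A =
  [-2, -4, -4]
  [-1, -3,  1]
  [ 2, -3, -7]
A Jordan chain for λ = -4 of length 3:
v_1 = (0, -1, 1)ᵀ
v_2 = (2, -1, 2)ᵀ
v_3 = (1, 0, 0)ᵀ

Let N = A − (-4)·I. We want v_3 with N^3 v_3 = 0 but N^2 v_3 ≠ 0; then v_{j-1} := N · v_j for j = 3, …, 2.

Pick v_3 = (1, 0, 0)ᵀ.
Then v_2 = N · v_3 = (2, -1, 2)ᵀ.
Then v_1 = N · v_2 = (0, -1, 1)ᵀ.

Sanity check: (A − (-4)·I) v_1 = (0, 0, 0)ᵀ = 0. ✓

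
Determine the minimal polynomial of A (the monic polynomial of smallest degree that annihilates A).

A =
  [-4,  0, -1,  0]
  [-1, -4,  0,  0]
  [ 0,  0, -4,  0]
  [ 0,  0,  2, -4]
x^3 + 12*x^2 + 48*x + 64

The characteristic polynomial is χ_A(x) = (x + 4)^4, so the eigenvalues are known. The minimal polynomial is
  m_A(x) = Π_λ (x − λ)^{k_λ}
where k_λ is the size of the *largest* Jordan block for λ (equivalently, the smallest k with (A − λI)^k v = 0 for every generalised eigenvector v of λ).

  λ = -4: largest Jordan block has size 3, contributing (x + 4)^3

So m_A(x) = (x + 4)^3 = x^3 + 12*x^2 + 48*x + 64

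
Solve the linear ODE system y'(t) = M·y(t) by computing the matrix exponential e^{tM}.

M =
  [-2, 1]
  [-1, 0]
e^{tM} =
  [-t*exp(-t) + exp(-t), t*exp(-t)]
  [-t*exp(-t), t*exp(-t) + exp(-t)]

Strategy: write M = P · J · P⁻¹ where J is a Jordan canonical form, so e^{tM} = P · e^{tJ} · P⁻¹, and e^{tJ} can be computed block-by-block.

M has Jordan form
J =
  [-1,  1]
  [ 0, -1]
(up to reordering of blocks).

Per-block formulas:
  For a 2×2 Jordan block J_2(-1): exp(t · J_2(-1)) = e^(-1t)·(I + t·N), where N is the 2×2 nilpotent shift.

After assembling e^{tJ} and conjugating by P, we get:

e^{tM} =
  [-t*exp(-t) + exp(-t), t*exp(-t)]
  [-t*exp(-t), t*exp(-t) + exp(-t)]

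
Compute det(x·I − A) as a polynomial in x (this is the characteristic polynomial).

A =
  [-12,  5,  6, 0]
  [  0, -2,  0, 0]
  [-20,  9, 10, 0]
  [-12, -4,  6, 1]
x^4 + 3*x^3 - 4*x

Expanding det(x·I − A) (e.g. by cofactor expansion or by noting that A is similar to its Jordan form J, which has the same characteristic polynomial as A) gives
  χ_A(x) = x^4 + 3*x^3 - 4*x
which factors as x*(x - 1)*(x + 2)^2. The eigenvalues (with algebraic multiplicities) are λ = -2 with multiplicity 2, λ = 0 with multiplicity 1, λ = 1 with multiplicity 1.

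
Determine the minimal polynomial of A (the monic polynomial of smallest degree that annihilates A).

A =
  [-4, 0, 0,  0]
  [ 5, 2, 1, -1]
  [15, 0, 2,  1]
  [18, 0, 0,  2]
x^4 - 2*x^3 - 12*x^2 + 40*x - 32

The characteristic polynomial is χ_A(x) = (x - 2)^3*(x + 4), so the eigenvalues are known. The minimal polynomial is
  m_A(x) = Π_λ (x − λ)^{k_λ}
where k_λ is the size of the *largest* Jordan block for λ (equivalently, the smallest k with (A − λI)^k v = 0 for every generalised eigenvector v of λ).

  λ = -4: largest Jordan block has size 1, contributing (x + 4)
  λ = 2: largest Jordan block has size 3, contributing (x − 2)^3

So m_A(x) = (x - 2)^3*(x + 4) = x^4 - 2*x^3 - 12*x^2 + 40*x - 32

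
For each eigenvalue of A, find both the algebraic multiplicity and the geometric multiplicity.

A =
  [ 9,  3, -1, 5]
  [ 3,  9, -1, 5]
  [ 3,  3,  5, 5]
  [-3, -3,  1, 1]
λ = 6: alg = 4, geom = 3

Step 1 — factor the characteristic polynomial to read off the algebraic multiplicities:
  χ_A(x) = (x - 6)^4

Step 2 — compute geometric multiplicities via the rank-nullity identity g(λ) = n − rank(A − λI):
  rank(A − (6)·I) = 1, so dim ker(A − (6)·I) = n − 1 = 3

Summary:
  λ = 6: algebraic multiplicity = 4, geometric multiplicity = 3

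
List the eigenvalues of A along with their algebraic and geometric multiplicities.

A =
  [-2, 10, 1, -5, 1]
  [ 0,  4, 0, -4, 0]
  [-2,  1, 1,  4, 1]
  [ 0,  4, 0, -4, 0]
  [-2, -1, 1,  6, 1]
λ = 0: alg = 5, geom = 3

Step 1 — factor the characteristic polynomial to read off the algebraic multiplicities:
  χ_A(x) = x^5

Step 2 — compute geometric multiplicities via the rank-nullity identity g(λ) = n − rank(A − λI):
  rank(A − (0)·I) = 2, so dim ker(A − (0)·I) = n − 2 = 3

Summary:
  λ = 0: algebraic multiplicity = 5, geometric multiplicity = 3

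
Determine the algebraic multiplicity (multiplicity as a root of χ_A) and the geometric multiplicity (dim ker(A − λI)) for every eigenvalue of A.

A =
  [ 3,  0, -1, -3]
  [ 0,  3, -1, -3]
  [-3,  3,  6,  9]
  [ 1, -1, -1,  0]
λ = 3: alg = 4, geom = 2

Step 1 — factor the characteristic polynomial to read off the algebraic multiplicities:
  χ_A(x) = (x - 3)^4

Step 2 — compute geometric multiplicities via the rank-nullity identity g(λ) = n − rank(A − λI):
  rank(A − (3)·I) = 2, so dim ker(A − (3)·I) = n − 2 = 2

Summary:
  λ = 3: algebraic multiplicity = 4, geometric multiplicity = 2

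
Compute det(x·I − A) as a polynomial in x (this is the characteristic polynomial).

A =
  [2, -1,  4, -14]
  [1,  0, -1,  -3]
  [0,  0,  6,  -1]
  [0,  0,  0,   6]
x^4 - 14*x^3 + 61*x^2 - 84*x + 36

Expanding det(x·I − A) (e.g. by cofactor expansion or by noting that A is similar to its Jordan form J, which has the same characteristic polynomial as A) gives
  χ_A(x) = x^4 - 14*x^3 + 61*x^2 - 84*x + 36
which factors as (x - 6)^2*(x - 1)^2. The eigenvalues (with algebraic multiplicities) are λ = 1 with multiplicity 2, λ = 6 with multiplicity 2.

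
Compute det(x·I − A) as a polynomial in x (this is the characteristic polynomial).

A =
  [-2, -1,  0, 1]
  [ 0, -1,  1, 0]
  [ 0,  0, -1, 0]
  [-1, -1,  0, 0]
x^4 + 4*x^3 + 6*x^2 + 4*x + 1

Expanding det(x·I − A) (e.g. by cofactor expansion or by noting that A is similar to its Jordan form J, which has the same characteristic polynomial as A) gives
  χ_A(x) = x^4 + 4*x^3 + 6*x^2 + 4*x + 1
which factors as (x + 1)^4. The eigenvalues (with algebraic multiplicities) are λ = -1 with multiplicity 4.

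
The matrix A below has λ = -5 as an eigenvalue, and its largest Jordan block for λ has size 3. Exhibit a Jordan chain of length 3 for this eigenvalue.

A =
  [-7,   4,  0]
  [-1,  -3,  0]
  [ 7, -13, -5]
A Jordan chain for λ = -5 of length 3:
v_1 = (0, 0, -1)ᵀ
v_2 = (-2, -1, 7)ᵀ
v_3 = (1, 0, 0)ᵀ

Let N = A − (-5)·I. We want v_3 with N^3 v_3 = 0 but N^2 v_3 ≠ 0; then v_{j-1} := N · v_j for j = 3, …, 2.

Pick v_3 = (1, 0, 0)ᵀ.
Then v_2 = N · v_3 = (-2, -1, 7)ᵀ.
Then v_1 = N · v_2 = (0, 0, -1)ᵀ.

Sanity check: (A − (-5)·I) v_1 = (0, 0, 0)ᵀ = 0. ✓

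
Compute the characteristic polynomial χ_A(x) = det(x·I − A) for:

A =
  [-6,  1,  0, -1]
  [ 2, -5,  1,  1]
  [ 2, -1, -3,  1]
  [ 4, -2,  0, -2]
x^4 + 16*x^3 + 96*x^2 + 256*x + 256

Expanding det(x·I − A) (e.g. by cofactor expansion or by noting that A is similar to its Jordan form J, which has the same characteristic polynomial as A) gives
  χ_A(x) = x^4 + 16*x^3 + 96*x^2 + 256*x + 256
which factors as (x + 4)^4. The eigenvalues (with algebraic multiplicities) are λ = -4 with multiplicity 4.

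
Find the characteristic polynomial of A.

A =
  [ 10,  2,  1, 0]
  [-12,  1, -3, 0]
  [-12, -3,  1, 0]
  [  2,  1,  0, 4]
x^4 - 16*x^3 + 96*x^2 - 256*x + 256

Expanding det(x·I − A) (e.g. by cofactor expansion or by noting that A is similar to its Jordan form J, which has the same characteristic polynomial as A) gives
  χ_A(x) = x^4 - 16*x^3 + 96*x^2 - 256*x + 256
which factors as (x - 4)^4. The eigenvalues (with algebraic multiplicities) are λ = 4 with multiplicity 4.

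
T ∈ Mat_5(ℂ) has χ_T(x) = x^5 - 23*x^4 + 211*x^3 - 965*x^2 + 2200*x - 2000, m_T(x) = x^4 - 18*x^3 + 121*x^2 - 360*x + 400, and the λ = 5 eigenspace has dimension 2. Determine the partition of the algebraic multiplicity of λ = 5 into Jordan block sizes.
Block sizes for λ = 5: [2, 1]

Step 1 — from the characteristic polynomial, algebraic multiplicity of λ = 5 is 3. From dim ker(T − (5)·I) = 2, there are exactly 2 Jordan blocks for λ = 5.
Step 2 — from the minimal polynomial, the factor (x − 5)^2 tells us the largest block for λ = 5 has size 2.
Step 3 — with total size 3, 2 blocks, and largest block 2, the block sizes (in nonincreasing order) are [2, 1].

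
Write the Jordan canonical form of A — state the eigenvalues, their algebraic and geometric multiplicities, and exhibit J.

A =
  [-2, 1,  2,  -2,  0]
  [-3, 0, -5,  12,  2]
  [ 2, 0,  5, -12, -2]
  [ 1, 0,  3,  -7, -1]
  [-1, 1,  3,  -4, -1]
J_3(-1) ⊕ J_2(-1)

The characteristic polynomial is
  det(x·I − A) = x^5 + 5*x^4 + 10*x^3 + 10*x^2 + 5*x + 1 = (x + 1)^5

Eigenvalues and multiplicities (the geometric multiplicity of λ is n − rank(A − λI), which equals the number of Jordan blocks for λ):
  λ = -1: algebraic multiplicity = 5, geometric multiplicity = 2

Determining the block sizes for each eigenvalue:
  λ = -1: with am = 5 and gm = 2, the partition is not yet determined (e.g. several partitions of 5 into 2 parts exist). Let N = A − (-1)·I. Computing rank(N^1) = 3, rank(N^2) = 1, rank(N^3) = 0; the number of blocks of size ≥ j is rank(N^{j−1}) − rank(N^j), giving [2, 2, 1]. So we have 1 block(s) of size 3, 1 block(s) of size 2 → block sizes [3, 2]

Assembling the blocks gives a Jordan form
J =
  [-1,  1,  0,  0,  0]
  [ 0, -1,  1,  0,  0]
  [ 0,  0, -1,  0,  0]
  [ 0,  0,  0, -1,  1]
  [ 0,  0,  0,  0, -1]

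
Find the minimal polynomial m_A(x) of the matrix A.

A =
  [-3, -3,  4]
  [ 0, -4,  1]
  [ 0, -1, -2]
x^3 + 9*x^2 + 27*x + 27

The characteristic polynomial is χ_A(x) = (x + 3)^3, so the eigenvalues are known. The minimal polynomial is
  m_A(x) = Π_λ (x − λ)^{k_λ}
where k_λ is the size of the *largest* Jordan block for λ (equivalently, the smallest k with (A − λI)^k v = 0 for every generalised eigenvector v of λ).

  λ = -3: largest Jordan block has size 3, contributing (x + 3)^3

So m_A(x) = (x + 3)^3 = x^3 + 9*x^2 + 27*x + 27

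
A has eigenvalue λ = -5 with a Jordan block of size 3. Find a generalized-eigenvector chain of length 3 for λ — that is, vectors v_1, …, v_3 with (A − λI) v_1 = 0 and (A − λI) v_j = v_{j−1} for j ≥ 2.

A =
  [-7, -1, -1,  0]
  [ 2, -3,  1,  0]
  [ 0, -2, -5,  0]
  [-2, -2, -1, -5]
A Jordan chain for λ = -5 of length 3:
v_1 = (2, 0, -4, 0)ᵀ
v_2 = (-2, 2, 0, -2)ᵀ
v_3 = (1, 0, 0, 0)ᵀ

Let N = A − (-5)·I. We want v_3 with N^3 v_3 = 0 but N^2 v_3 ≠ 0; then v_{j-1} := N · v_j for j = 3, …, 2.

Pick v_3 = (1, 0, 0, 0)ᵀ.
Then v_2 = N · v_3 = (-2, 2, 0, -2)ᵀ.
Then v_1 = N · v_2 = (2, 0, -4, 0)ᵀ.

Sanity check: (A − (-5)·I) v_1 = (0, 0, 0, 0)ᵀ = 0. ✓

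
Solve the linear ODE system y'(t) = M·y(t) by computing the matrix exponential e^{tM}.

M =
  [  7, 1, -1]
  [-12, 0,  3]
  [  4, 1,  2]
e^{tM} =
  [4*t*exp(3*t) + exp(3*t), t*exp(3*t), -t*exp(3*t)]
  [-12*t*exp(3*t), -3*t*exp(3*t) + exp(3*t), 3*t*exp(3*t)]
  [4*t*exp(3*t), t*exp(3*t), -t*exp(3*t) + exp(3*t)]

Strategy: write M = P · J · P⁻¹ where J is a Jordan canonical form, so e^{tM} = P · e^{tJ} · P⁻¹, and e^{tJ} can be computed block-by-block.

M has Jordan form
J =
  [3, 1, 0]
  [0, 3, 0]
  [0, 0, 3]
(up to reordering of blocks).

Per-block formulas:
  For a 1×1 block at λ = 3: exp(t · [3]) = [e^(3t)].
  For a 2×2 Jordan block J_2(3): exp(t · J_2(3)) = e^(3t)·(I + t·N), where N is the 2×2 nilpotent shift.

After assembling e^{tJ} and conjugating by P, we get:

e^{tM} =
  [4*t*exp(3*t) + exp(3*t), t*exp(3*t), -t*exp(3*t)]
  [-12*t*exp(3*t), -3*t*exp(3*t) + exp(3*t), 3*t*exp(3*t)]
  [4*t*exp(3*t), t*exp(3*t), -t*exp(3*t) + exp(3*t)]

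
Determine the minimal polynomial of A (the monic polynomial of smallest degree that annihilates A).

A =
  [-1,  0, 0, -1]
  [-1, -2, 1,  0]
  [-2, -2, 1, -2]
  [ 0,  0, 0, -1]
x^3 + 2*x^2 + x

The characteristic polynomial is χ_A(x) = x*(x + 1)^3, so the eigenvalues are known. The minimal polynomial is
  m_A(x) = Π_λ (x − λ)^{k_λ}
where k_λ is the size of the *largest* Jordan block for λ (equivalently, the smallest k with (A − λI)^k v = 0 for every generalised eigenvector v of λ).

  λ = -1: largest Jordan block has size 2, contributing (x + 1)^2
  λ = 0: largest Jordan block has size 1, contributing (x − 0)

So m_A(x) = x*(x + 1)^2 = x^3 + 2*x^2 + x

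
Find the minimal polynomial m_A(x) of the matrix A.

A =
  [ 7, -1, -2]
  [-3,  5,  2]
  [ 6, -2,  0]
x^2 - 8*x + 16

The characteristic polynomial is χ_A(x) = (x - 4)^3, so the eigenvalues are known. The minimal polynomial is
  m_A(x) = Π_λ (x − λ)^{k_λ}
where k_λ is the size of the *largest* Jordan block for λ (equivalently, the smallest k with (A − λI)^k v = 0 for every generalised eigenvector v of λ).

  λ = 4: largest Jordan block has size 2, contributing (x − 4)^2

So m_A(x) = (x - 4)^2 = x^2 - 8*x + 16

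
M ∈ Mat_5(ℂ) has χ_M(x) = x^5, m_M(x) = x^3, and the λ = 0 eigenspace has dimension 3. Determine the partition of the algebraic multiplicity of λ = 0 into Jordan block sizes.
Block sizes for λ = 0: [3, 1, 1]

Step 1 — from the characteristic polynomial, algebraic multiplicity of λ = 0 is 5. From dim ker(M − (0)·I) = 3, there are exactly 3 Jordan blocks for λ = 0.
Step 2 — from the minimal polynomial, the factor (x − 0)^3 tells us the largest block for λ = 0 has size 3.
Step 3 — with total size 5, 3 blocks, and largest block 3, the block sizes (in nonincreasing order) are [3, 1, 1].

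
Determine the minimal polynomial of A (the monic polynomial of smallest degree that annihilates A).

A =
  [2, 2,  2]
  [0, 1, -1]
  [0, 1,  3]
x^2 - 4*x + 4

The characteristic polynomial is χ_A(x) = (x - 2)^3, so the eigenvalues are known. The minimal polynomial is
  m_A(x) = Π_λ (x − λ)^{k_λ}
where k_λ is the size of the *largest* Jordan block for λ (equivalently, the smallest k with (A − λI)^k v = 0 for every generalised eigenvector v of λ).

  λ = 2: largest Jordan block has size 2, contributing (x − 2)^2

So m_A(x) = (x - 2)^2 = x^2 - 4*x + 4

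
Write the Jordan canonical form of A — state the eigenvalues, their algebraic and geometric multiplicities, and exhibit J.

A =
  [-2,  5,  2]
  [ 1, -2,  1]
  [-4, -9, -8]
J_3(-4)

The characteristic polynomial is
  det(x·I − A) = x^3 + 12*x^2 + 48*x + 64 = (x + 4)^3

Eigenvalues and multiplicities (the geometric multiplicity of λ is n − rank(A − λI), which equals the number of Jordan blocks for λ):
  λ = -4: algebraic multiplicity = 3, geometric multiplicity = 1

Determining the block sizes for each eigenvalue:
  λ = -4: one block (gm = 1), so the single block has size am = 3 → block sizes [3]

Assembling the blocks gives a Jordan form
J =
  [-4,  1,  0]
  [ 0, -4,  1]
  [ 0,  0, -4]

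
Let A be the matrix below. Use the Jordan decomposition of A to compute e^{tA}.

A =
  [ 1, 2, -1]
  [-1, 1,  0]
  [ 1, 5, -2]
e^{tA} =
  [-t^2 + t + 1, -t^2/2 + 2*t, t^2/2 - t]
  [-t^2 - t, -t^2/2 + t + 1, t^2/2]
  [-3*t^2 + t, -3*t^2/2 + 5*t, 3*t^2/2 - 2*t + 1]

Strategy: write A = P · J · P⁻¹ where J is a Jordan canonical form, so e^{tA} = P · e^{tJ} · P⁻¹, and e^{tJ} can be computed block-by-block.

A has Jordan form
J =
  [0, 1, 0]
  [0, 0, 1]
  [0, 0, 0]
(up to reordering of blocks).

Per-block formulas:
  For a 3×3 Jordan block J_3(0): exp(t · J_3(0)) = e^(0t)·(I + t·N + (t^2/2)·N^2), where N is the 3×3 nilpotent shift.

After assembling e^{tJ} and conjugating by P, we get:

e^{tA} =
  [-t^2 + t + 1, -t^2/2 + 2*t, t^2/2 - t]
  [-t^2 - t, -t^2/2 + t + 1, t^2/2]
  [-3*t^2 + t, -3*t^2/2 + 5*t, 3*t^2/2 - 2*t + 1]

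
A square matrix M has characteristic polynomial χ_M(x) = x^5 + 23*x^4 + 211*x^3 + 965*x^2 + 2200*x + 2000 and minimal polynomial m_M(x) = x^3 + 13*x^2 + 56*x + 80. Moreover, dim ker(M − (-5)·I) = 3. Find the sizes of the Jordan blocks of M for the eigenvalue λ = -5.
Block sizes for λ = -5: [1, 1, 1]

Step 1 — from the characteristic polynomial, algebraic multiplicity of λ = -5 is 3. From dim ker(M − (-5)·I) = 3, there are exactly 3 Jordan blocks for λ = -5.
Step 2 — from the minimal polynomial, the factor (x + 5) tells us the largest block for λ = -5 has size 1.
Step 3 — with total size 3, 3 blocks, and largest block 1, the block sizes (in nonincreasing order) are [1, 1, 1].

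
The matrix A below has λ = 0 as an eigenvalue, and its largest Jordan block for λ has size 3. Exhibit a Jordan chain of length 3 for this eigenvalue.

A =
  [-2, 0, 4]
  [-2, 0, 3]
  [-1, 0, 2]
A Jordan chain for λ = 0 of length 3:
v_1 = (0, 1, 0)ᵀ
v_2 = (-2, -2, -1)ᵀ
v_3 = (1, 0, 0)ᵀ

Let N = A − (0)·I. We want v_3 with N^3 v_3 = 0 but N^2 v_3 ≠ 0; then v_{j-1} := N · v_j for j = 3, …, 2.

Pick v_3 = (1, 0, 0)ᵀ.
Then v_2 = N · v_3 = (-2, -2, -1)ᵀ.
Then v_1 = N · v_2 = (0, 1, 0)ᵀ.

Sanity check: (A − (0)·I) v_1 = (0, 0, 0)ᵀ = 0. ✓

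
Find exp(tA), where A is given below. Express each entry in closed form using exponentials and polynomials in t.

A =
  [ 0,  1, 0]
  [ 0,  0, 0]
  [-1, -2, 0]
e^{tA} =
  [1, t, 0]
  [0, 1, 0]
  [-t, -t^2/2 - 2*t, 1]

Strategy: write A = P · J · P⁻¹ where J is a Jordan canonical form, so e^{tA} = P · e^{tJ} · P⁻¹, and e^{tJ} can be computed block-by-block.

A has Jordan form
J =
  [0, 1, 0]
  [0, 0, 1]
  [0, 0, 0]
(up to reordering of blocks).

Per-block formulas:
  For a 3×3 Jordan block J_3(0): exp(t · J_3(0)) = e^(0t)·(I + t·N + (t^2/2)·N^2), where N is the 3×3 nilpotent shift.

After assembling e^{tJ} and conjugating by P, we get:

e^{tA} =
  [1, t, 0]
  [0, 1, 0]
  [-t, -t^2/2 - 2*t, 1]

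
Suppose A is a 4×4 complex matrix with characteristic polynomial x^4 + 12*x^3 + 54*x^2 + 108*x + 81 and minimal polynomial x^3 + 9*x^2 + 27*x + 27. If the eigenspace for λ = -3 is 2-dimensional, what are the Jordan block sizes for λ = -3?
Block sizes for λ = -3: [3, 1]

Step 1 — from the characteristic polynomial, algebraic multiplicity of λ = -3 is 4. From dim ker(A − (-3)·I) = 2, there are exactly 2 Jordan blocks for λ = -3.
Step 2 — from the minimal polynomial, the factor (x + 3)^3 tells us the largest block for λ = -3 has size 3.
Step 3 — with total size 4, 2 blocks, and largest block 3, the block sizes (in nonincreasing order) are [3, 1].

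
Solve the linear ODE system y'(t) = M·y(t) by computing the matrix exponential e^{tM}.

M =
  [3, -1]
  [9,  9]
e^{tM} =
  [-3*t*exp(6*t) + exp(6*t), -t*exp(6*t)]
  [9*t*exp(6*t), 3*t*exp(6*t) + exp(6*t)]

Strategy: write M = P · J · P⁻¹ where J is a Jordan canonical form, so e^{tM} = P · e^{tJ} · P⁻¹, and e^{tJ} can be computed block-by-block.

M has Jordan form
J =
  [6, 1]
  [0, 6]
(up to reordering of blocks).

Per-block formulas:
  For a 2×2 Jordan block J_2(6): exp(t · J_2(6)) = e^(6t)·(I + t·N), where N is the 2×2 nilpotent shift.

After assembling e^{tJ} and conjugating by P, we get:

e^{tM} =
  [-3*t*exp(6*t) + exp(6*t), -t*exp(6*t)]
  [9*t*exp(6*t), 3*t*exp(6*t) + exp(6*t)]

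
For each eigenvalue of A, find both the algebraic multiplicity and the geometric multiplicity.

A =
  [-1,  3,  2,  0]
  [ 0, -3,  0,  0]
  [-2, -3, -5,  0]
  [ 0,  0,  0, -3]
λ = -3: alg = 4, geom = 3

Step 1 — factor the characteristic polynomial to read off the algebraic multiplicities:
  χ_A(x) = (x + 3)^4

Step 2 — compute geometric multiplicities via the rank-nullity identity g(λ) = n − rank(A − λI):
  rank(A − (-3)·I) = 1, so dim ker(A − (-3)·I) = n − 1 = 3

Summary:
  λ = -3: algebraic multiplicity = 4, geometric multiplicity = 3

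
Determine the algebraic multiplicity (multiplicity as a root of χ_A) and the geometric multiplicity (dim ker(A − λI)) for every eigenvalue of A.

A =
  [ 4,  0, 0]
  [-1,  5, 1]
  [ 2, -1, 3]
λ = 4: alg = 3, geom = 1

Step 1 — factor the characteristic polynomial to read off the algebraic multiplicities:
  χ_A(x) = (x - 4)^3

Step 2 — compute geometric multiplicities via the rank-nullity identity g(λ) = n − rank(A − λI):
  rank(A − (4)·I) = 2, so dim ker(A − (4)·I) = n − 2 = 1

Summary:
  λ = 4: algebraic multiplicity = 3, geometric multiplicity = 1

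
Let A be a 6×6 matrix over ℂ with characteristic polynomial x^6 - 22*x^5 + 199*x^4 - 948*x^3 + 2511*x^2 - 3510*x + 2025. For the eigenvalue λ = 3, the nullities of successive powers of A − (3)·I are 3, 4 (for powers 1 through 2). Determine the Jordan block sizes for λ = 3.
Block sizes for λ = 3: [2, 1, 1]

From the dimensions of kernels of powers, the number of Jordan blocks of size at least j is d_j − d_{j−1} where d_j = dim ker(N^j) (with d_0 = 0). Computing the differences gives [3, 1].
The number of blocks of size exactly k is (#blocks of size ≥ k) − (#blocks of size ≥ k + 1), so the partition is: 2 block(s) of size 1, 1 block(s) of size 2.
In nonincreasing order the block sizes are [2, 1, 1].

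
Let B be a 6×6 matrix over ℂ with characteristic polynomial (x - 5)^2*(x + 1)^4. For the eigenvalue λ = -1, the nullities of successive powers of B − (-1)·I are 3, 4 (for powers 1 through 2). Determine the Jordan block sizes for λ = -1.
Block sizes for λ = -1: [2, 1, 1]

From the dimensions of kernels of powers, the number of Jordan blocks of size at least j is d_j − d_{j−1} where d_j = dim ker(N^j) (with d_0 = 0). Computing the differences gives [3, 1].
The number of blocks of size exactly k is (#blocks of size ≥ k) − (#blocks of size ≥ k + 1), so the partition is: 2 block(s) of size 1, 1 block(s) of size 2.
In nonincreasing order the block sizes are [2, 1, 1].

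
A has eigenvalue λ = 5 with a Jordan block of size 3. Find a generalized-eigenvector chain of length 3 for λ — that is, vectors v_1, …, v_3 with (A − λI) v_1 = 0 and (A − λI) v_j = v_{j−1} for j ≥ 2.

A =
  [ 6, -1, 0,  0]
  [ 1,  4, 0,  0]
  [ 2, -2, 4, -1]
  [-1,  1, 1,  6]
A Jordan chain for λ = 5 of length 3:
v_1 = (0, 0, -1, 1)ᵀ
v_2 = (1, 1, 2, -1)ᵀ
v_3 = (1, 0, 0, 0)ᵀ

Let N = A − (5)·I. We want v_3 with N^3 v_3 = 0 but N^2 v_3 ≠ 0; then v_{j-1} := N · v_j for j = 3, …, 2.

Pick v_3 = (1, 0, 0, 0)ᵀ.
Then v_2 = N · v_3 = (1, 1, 2, -1)ᵀ.
Then v_1 = N · v_2 = (0, 0, -1, 1)ᵀ.

Sanity check: (A − (5)·I) v_1 = (0, 0, 0, 0)ᵀ = 0. ✓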